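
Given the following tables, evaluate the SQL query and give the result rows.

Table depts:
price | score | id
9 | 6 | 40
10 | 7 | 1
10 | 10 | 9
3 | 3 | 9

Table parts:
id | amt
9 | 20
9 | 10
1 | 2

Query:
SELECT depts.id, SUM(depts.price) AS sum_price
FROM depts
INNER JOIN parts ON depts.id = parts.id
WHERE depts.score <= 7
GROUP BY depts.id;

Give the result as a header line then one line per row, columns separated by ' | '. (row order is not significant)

== RESULT ==
depts.id | sum_price
1 | 10
9 | 6

Derivation:
After JOIN parts (5 rows):
depts.price | depts.score | depts.id | parts.id | parts.amt
10 | 7 | 1 | 1 | 2
10 | 10 | 9 | 9 | 20
10 | 10 | 9 | 9 | 10
3 | 3 | 9 | 9 | 20
3 | 3 | 9 | 9 | 10
After WHERE (3 rows):
depts.price | depts.score | depts.id | parts.id | parts.amt
10 | 7 | 1 | 1 | 2
3 | 3 | 9 | 9 | 20
3 | 3 | 9 | 9 | 10
After GROUP BY (2 rows):
depts.id | sum_price
1 | 10
9 | 6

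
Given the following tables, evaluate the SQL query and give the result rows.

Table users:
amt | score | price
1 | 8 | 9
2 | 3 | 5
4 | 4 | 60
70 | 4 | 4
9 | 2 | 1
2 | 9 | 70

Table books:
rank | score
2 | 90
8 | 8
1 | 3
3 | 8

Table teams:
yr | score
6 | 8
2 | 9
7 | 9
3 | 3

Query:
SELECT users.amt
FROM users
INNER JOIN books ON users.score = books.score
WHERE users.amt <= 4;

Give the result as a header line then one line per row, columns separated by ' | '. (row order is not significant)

== RESULT ==
users.amt
1
1
2

Derivation:
After JOIN books (3 rows):
users.amt | users.score | users.price | books.rank | books.score
1 | 8 | 9 | 8 | 8
1 | 8 | 9 | 3 | 8
2 | 3 | 5 | 1 | 3
After WHERE (3 rows):
users.amt | users.score | users.price | books.rank | books.score
1 | 8 | 9 | 8 | 8
1 | 8 | 9 | 3 | 8
2 | 3 | 5 | 1 | 3
After SELECT (3 rows):
users.amt
1
1
2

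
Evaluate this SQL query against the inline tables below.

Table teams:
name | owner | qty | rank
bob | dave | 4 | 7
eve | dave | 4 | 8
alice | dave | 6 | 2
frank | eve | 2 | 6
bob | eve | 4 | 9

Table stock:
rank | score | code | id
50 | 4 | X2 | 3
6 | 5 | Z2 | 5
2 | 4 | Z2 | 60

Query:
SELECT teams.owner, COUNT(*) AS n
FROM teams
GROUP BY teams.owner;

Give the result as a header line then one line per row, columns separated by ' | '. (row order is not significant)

After GROUP BY (2 rows):
teams.owner | n
dave | 3
eve | 2

== RESULT ==
teams.owner | n
dave | 3
eve | 2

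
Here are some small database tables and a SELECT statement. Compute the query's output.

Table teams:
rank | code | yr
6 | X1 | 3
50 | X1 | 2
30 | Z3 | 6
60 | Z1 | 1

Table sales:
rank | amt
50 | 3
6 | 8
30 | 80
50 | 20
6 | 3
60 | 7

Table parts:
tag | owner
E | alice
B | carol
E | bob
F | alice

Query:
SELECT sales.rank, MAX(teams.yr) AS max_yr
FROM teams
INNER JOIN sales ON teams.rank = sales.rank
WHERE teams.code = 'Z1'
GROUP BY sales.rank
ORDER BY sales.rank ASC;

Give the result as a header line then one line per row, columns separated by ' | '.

== RESULT ==
sales.rank | max_yr
60 | 1

Derivation:
After JOIN sales (6 rows):
teams.rank | teams.code | teams.yr | sales.rank | sales.amt
6 | X1 | 3 | 6 | 8
6 | X1 | 3 | 6 | 3
50 | X1 | 2 | 50 | 3
50 | X1 | 2 | 50 | 20
30 | Z3 | 6 | 30 | 80
60 | Z1 | 1 | 60 | 7
After WHERE (1 rows):
teams.rank | teams.code | teams.yr | sales.rank | sales.amt
60 | Z1 | 1 | 60 | 7
After GROUP BY (1 rows):
sales.rank | max_yr
60 | 1
After ORDER BY (1 rows):
sales.rank | max_yr
60 | 1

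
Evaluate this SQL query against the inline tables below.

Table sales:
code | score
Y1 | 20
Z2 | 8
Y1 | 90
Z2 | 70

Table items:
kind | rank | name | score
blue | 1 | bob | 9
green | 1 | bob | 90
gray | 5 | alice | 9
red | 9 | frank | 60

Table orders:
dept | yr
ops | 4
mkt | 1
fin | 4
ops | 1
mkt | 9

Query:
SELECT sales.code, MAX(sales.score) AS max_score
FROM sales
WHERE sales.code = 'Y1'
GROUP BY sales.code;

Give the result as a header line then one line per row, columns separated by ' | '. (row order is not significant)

== RESULT ==
sales.code | max_score
Y1 | 90

Derivation:
After WHERE (2 rows):
sales.code | sales.score
Y1 | 20
Y1 | 90
After GROUP BY (1 rows):
sales.code | max_score
Y1 | 90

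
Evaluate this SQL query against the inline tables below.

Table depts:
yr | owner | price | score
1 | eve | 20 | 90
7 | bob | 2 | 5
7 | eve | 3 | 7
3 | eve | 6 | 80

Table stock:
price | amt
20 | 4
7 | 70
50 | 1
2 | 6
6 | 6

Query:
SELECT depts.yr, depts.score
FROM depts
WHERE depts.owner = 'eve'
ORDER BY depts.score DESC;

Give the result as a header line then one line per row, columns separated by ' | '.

After WHERE (3 rows):
depts.yr | depts.owner | depts.price | depts.score
1 | eve | 20 | 90
7 | eve | 3 | 7
3 | eve | 6 | 80
After SELECT (3 rows):
depts.yr | depts.score
1 | 90
7 | 7
3 | 80
After ORDER BY (3 rows):
depts.yr | depts.score
1 | 90
3 | 80
7 | 7

== RESULT ==
depts.yr | depts.score
1 | 90
3 | 80
7 | 7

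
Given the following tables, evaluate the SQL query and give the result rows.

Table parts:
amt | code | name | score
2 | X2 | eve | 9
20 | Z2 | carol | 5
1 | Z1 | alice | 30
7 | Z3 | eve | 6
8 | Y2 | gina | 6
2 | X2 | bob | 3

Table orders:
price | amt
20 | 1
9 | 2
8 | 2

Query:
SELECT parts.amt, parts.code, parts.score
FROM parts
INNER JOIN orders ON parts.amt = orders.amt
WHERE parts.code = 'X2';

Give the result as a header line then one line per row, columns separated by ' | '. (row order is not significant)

After JOIN orders (5 rows):
parts.amt | parts.code | parts.name | parts.score | orders.price | orders.amt
2 | X2 | eve | 9 | 9 | 2
2 | X2 | eve | 9 | 8 | 2
1 | Z1 | alice | 30 | 20 | 1
2 | X2 | bob | 3 | 9 | 2
2 | X2 | bob | 3 | 8 | 2
After WHERE (4 rows):
parts.amt | parts.code | parts.name | parts.score | orders.price | orders.amt
2 | X2 | eve | 9 | 9 | 2
2 | X2 | eve | 9 | 8 | 2
2 | X2 | bob | 3 | 9 | 2
2 | X2 | bob | 3 | 8 | 2
After SELECT (4 rows):
parts.amt | parts.code | parts.score
2 | X2 | 9
2 | X2 | 9
2 | X2 | 3
2 | X2 | 3

== RESULT ==
parts.amt | parts.code | parts.score
2 | X2 | 9
2 | X2 | 9
2 | X2 | 3
2 | X2 | 3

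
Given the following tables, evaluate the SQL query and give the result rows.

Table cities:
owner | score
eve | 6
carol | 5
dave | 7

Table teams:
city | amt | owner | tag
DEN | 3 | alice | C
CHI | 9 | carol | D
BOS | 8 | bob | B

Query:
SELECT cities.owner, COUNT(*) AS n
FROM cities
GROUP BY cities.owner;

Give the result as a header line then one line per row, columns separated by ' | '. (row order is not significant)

After GROUP BY (3 rows):
cities.owner | n
eve | 1
carol | 1
dave | 1

== RESULT ==
cities.owner | n
eve | 1
carol | 1
dave | 1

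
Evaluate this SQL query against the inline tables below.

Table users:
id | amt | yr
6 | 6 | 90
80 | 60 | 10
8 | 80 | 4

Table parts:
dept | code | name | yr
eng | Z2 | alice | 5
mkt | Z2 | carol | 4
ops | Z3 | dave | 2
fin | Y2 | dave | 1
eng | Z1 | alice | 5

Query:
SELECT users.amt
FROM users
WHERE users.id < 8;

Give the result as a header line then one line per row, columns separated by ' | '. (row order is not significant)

After WHERE (1 rows):
users.id | users.amt | users.yr
6 | 6 | 90
After SELECT (1 rows):
users.amt
6

== RESULT ==
users.amt
6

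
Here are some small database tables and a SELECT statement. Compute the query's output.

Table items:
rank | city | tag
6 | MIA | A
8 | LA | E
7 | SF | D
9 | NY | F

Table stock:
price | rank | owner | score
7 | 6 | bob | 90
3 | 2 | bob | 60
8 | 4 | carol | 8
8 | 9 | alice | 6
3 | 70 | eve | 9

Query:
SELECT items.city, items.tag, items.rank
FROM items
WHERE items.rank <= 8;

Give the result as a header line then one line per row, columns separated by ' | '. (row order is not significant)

== RESULT ==
items.city | items.tag | items.rank
MIA | A | 6
LA | E | 8
SF | D | 7

Derivation:
After WHERE (3 rows):
items.rank | items.city | items.tag
6 | MIA | A
8 | LA | E
7 | SF | D
After SELECT (3 rows):
items.city | items.tag | items.rank
MIA | A | 6
LA | E | 8
SF | D | 7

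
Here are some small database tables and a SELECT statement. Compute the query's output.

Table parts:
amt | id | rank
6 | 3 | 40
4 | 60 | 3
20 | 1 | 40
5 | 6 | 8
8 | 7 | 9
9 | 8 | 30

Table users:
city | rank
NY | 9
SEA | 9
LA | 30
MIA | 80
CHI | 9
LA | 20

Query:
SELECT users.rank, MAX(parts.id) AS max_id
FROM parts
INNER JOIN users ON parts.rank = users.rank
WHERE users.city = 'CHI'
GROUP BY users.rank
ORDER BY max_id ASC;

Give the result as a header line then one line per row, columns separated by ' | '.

== RESULT ==
users.rank | max_id
9 | 7

Derivation:
After JOIN users (4 rows):
parts.amt | parts.id | parts.rank | users.city | users.rank
8 | 7 | 9 | NY | 9
8 | 7 | 9 | SEA | 9
8 | 7 | 9 | CHI | 9
9 | 8 | 30 | LA | 30
After WHERE (1 rows):
parts.amt | parts.id | parts.rank | users.city | users.rank
8 | 7 | 9 | CHI | 9
After GROUP BY (1 rows):
users.rank | max_id
9 | 7
After ORDER BY (1 rows):
users.rank | max_id
9 | 7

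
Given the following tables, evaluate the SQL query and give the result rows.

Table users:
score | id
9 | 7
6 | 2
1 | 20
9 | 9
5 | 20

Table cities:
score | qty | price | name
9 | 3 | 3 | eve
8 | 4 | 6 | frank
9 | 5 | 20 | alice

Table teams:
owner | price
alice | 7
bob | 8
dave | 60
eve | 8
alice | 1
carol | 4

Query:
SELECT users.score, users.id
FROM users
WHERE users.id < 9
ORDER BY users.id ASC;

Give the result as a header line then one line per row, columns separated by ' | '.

== RESULT ==
users.score | users.id
6 | 2
9 | 7

Derivation:
After WHERE (2 rows):
users.score | users.id
9 | 7
6 | 2
After SELECT (2 rows):
users.score | users.id
9 | 7
6 | 2
After ORDER BY (2 rows):
users.score | users.id
6 | 2
9 | 7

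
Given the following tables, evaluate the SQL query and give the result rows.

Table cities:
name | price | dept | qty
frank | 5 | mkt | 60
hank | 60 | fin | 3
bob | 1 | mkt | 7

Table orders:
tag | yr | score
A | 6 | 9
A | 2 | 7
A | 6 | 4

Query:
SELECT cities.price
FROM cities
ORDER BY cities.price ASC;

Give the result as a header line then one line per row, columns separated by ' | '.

== RESULT ==
cities.price
1
5
60

Derivation:
After SELECT (3 rows):
cities.price
5
60
1
After ORDER BY (3 rows):
cities.price
1
5
60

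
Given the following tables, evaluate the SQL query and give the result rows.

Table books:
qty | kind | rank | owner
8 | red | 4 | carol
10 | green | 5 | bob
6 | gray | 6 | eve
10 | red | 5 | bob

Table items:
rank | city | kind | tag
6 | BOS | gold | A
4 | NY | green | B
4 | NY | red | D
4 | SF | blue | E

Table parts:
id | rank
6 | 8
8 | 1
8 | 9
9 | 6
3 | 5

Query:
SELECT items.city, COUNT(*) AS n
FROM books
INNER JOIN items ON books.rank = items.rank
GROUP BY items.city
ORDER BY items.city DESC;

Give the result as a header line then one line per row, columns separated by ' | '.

== RESULT ==
items.city | n
SF | 1
NY | 2
BOS | 1

Derivation:
After JOIN items (4 rows):
books.qty | books.kind | books.rank | books.owner | items.rank | items.city | items.kind | items.tag
8 | red | 4 | carol | 4 | NY | green | B
8 | red | 4 | carol | 4 | NY | red | D
8 | red | 4 | carol | 4 | SF | blue | E
6 | gray | 6 | eve | 6 | BOS | gold | A
After GROUP BY (3 rows):
items.city | n
NY | 2
SF | 1
BOS | 1
After ORDER BY (3 rows):
items.city | n
SF | 1
NY | 2
BOS | 1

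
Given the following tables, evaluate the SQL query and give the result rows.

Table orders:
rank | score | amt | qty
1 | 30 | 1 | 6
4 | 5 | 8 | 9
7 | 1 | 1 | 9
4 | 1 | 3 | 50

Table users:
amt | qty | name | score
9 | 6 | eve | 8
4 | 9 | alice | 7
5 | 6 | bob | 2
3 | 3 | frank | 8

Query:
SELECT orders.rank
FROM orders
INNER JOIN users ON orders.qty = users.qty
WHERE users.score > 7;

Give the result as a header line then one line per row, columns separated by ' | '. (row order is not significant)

After JOIN users (4 rows):
orders.rank | orders.score | orders.amt | orders.qty | users.amt | users.qty | users.name | users.score
1 | 30 | 1 | 6 | 9 | 6 | eve | 8
1 | 30 | 1 | 6 | 5 | 6 | bob | 2
4 | 5 | 8 | 9 | 4 | 9 | alice | 7
7 | 1 | 1 | 9 | 4 | 9 | alice | 7
After WHERE (1 rows):
orders.rank | orders.score | orders.amt | orders.qty | users.amt | users.qty | users.name | users.score
1 | 30 | 1 | 6 | 9 | 6 | eve | 8
After SELECT (1 rows):
orders.rank
1

== RESULT ==
orders.rank
1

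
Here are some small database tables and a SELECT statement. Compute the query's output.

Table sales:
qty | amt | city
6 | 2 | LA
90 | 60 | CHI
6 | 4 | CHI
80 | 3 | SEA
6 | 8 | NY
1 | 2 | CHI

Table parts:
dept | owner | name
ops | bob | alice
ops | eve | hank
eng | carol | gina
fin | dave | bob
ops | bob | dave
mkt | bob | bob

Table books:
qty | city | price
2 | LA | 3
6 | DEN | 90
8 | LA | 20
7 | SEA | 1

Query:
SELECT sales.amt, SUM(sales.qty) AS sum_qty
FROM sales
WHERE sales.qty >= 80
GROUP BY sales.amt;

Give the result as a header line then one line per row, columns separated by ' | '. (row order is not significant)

== RESULT ==
sales.amt | sum_qty
60 | 90
3 | 80

Derivation:
After WHERE (2 rows):
sales.qty | sales.amt | sales.city
90 | 60 | CHI
80 | 3 | SEA
After GROUP BY (2 rows):
sales.amt | sum_qty
60 | 90
3 | 80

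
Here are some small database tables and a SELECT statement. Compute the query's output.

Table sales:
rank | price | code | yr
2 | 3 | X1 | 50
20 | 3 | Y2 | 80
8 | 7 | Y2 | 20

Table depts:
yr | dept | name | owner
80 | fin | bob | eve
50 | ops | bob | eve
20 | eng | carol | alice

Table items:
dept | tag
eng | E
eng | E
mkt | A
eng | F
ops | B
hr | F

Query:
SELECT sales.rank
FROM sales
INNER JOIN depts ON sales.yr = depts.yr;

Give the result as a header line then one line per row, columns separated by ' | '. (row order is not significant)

After JOIN depts (3 rows):
sales.rank | sales.price | sales.code | sales.yr | depts.yr | depts.dept | depts.name | depts.owner
2 | 3 | X1 | 50 | 50 | ops | bob | eve
20 | 3 | Y2 | 80 | 80 | fin | bob | eve
8 | 7 | Y2 | 20 | 20 | eng | carol | alice
After SELECT (3 rows):
sales.rank
2
20
8

== RESULT ==
sales.rank
2
20
8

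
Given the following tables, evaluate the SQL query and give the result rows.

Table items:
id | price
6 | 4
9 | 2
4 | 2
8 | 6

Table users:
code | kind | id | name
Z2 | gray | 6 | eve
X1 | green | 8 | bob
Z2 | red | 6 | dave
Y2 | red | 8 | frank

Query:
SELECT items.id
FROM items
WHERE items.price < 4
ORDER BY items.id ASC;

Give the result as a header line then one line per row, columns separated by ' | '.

After WHERE (2 rows):
items.id | items.price
9 | 2
4 | 2
After SELECT (2 rows):
items.id
9
4
After ORDER BY (2 rows):
items.id
4
9

== RESULT ==
items.id
4
9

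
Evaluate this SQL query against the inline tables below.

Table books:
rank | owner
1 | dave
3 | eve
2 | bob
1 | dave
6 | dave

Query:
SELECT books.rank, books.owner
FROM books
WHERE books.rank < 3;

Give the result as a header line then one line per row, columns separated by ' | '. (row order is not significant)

After WHERE (3 rows):
books.rank | books.owner
1 | dave
2 | bob
1 | dave
After SELECT (3 rows):
books.rank | books.owner
1 | dave
2 | bob
1 | dave

== RESULT ==
books.rank | books.owner
1 | dave
2 | bob
1 | dave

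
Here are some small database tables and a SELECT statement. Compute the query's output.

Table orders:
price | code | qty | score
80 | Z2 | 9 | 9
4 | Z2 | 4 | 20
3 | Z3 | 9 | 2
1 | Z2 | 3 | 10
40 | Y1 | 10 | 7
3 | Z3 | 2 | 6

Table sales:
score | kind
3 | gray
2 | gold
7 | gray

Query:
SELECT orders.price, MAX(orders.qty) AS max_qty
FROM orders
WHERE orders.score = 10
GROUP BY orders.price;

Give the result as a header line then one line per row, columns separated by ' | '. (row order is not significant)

== RESULT ==
orders.price | max_qty
1 | 3

Derivation:
After WHERE (1 rows):
orders.price | orders.code | orders.qty | orders.score
1 | Z2 | 3 | 10
After GROUP BY (1 rows):
orders.price | max_qty
1 | 3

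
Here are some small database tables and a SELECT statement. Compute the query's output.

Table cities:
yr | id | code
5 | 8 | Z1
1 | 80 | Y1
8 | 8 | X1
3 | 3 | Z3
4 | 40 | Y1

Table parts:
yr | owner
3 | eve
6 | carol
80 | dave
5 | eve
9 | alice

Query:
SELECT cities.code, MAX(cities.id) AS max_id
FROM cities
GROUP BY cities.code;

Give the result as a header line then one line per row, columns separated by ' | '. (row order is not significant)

After GROUP BY (4 rows):
cities.code | max_id
Z1 | 8
Y1 | 80
X1 | 8
Z3 | 3

== RESULT ==
cities.code | max_id
Z1 | 8
Y1 | 80
X1 | 8
Z3 | 3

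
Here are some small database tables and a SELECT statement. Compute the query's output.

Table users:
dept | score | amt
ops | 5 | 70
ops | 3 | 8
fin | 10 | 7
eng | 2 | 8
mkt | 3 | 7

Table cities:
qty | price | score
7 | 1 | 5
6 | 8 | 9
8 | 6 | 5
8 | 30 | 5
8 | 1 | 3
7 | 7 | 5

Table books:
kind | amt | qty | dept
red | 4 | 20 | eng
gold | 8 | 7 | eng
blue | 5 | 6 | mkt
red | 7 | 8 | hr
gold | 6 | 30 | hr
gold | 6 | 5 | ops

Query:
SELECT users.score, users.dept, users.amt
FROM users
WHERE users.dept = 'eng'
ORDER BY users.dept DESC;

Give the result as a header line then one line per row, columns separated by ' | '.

After WHERE (1 rows):
users.dept | users.score | users.amt
eng | 2 | 8
After SELECT (1 rows):
users.score | users.dept | users.amt
2 | eng | 8
After ORDER BY (1 rows):
users.score | users.dept | users.amt
2 | eng | 8

== RESULT ==
users.score | users.dept | users.amt
2 | eng | 8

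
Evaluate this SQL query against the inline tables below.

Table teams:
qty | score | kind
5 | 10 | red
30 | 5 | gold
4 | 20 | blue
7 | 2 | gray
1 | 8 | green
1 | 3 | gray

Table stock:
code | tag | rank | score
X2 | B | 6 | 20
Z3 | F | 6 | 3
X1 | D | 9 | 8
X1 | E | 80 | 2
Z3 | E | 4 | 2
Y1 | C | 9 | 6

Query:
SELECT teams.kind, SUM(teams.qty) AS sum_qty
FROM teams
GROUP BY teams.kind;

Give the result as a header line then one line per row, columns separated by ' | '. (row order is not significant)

After GROUP BY (5 rows):
teams.kind | sum_qty
red | 5
gold | 30
blue | 4
gray | 8
green | 1

== RESULT ==
teams.kind | sum_qty
red | 5
gold | 30
blue | 4
gray | 8
green | 1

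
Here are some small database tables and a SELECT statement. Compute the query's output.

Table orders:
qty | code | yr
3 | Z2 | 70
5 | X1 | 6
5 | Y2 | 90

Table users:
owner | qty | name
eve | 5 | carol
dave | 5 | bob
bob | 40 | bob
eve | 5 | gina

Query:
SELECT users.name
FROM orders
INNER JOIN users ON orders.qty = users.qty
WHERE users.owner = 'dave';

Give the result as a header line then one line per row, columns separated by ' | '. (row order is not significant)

After JOIN users (6 rows):
orders.qty | orders.code | orders.yr | users.owner | users.qty | users.name
5 | X1 | 6 | eve | 5 | carol
5 | X1 | 6 | dave | 5 | bob
5 | X1 | 6 | eve | 5 | gina
5 | Y2 | 90 | eve | 5 | carol
5 | Y2 | 90 | dave | 5 | bob
5 | Y2 | 90 | eve | 5 | gina
After WHERE (2 rows):
orders.qty | orders.code | orders.yr | users.owner | users.qty | users.name
5 | X1 | 6 | dave | 5 | bob
5 | Y2 | 90 | dave | 5 | bob
After SELECT (2 rows):
users.name
bob
bob

== RESULT ==
users.name
bob
bob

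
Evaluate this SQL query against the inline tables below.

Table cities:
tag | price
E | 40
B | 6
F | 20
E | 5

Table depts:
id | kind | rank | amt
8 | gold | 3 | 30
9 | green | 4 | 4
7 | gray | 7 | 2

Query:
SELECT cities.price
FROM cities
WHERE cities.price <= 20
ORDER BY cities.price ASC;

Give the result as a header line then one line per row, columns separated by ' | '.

== RESULT ==
cities.price
5
6
20

Derivation:
After WHERE (3 rows):
cities.tag | cities.price
B | 6
F | 20
E | 5
After SELECT (3 rows):
cities.price
6
20
5
After ORDER BY (3 rows):
cities.price
5
6
20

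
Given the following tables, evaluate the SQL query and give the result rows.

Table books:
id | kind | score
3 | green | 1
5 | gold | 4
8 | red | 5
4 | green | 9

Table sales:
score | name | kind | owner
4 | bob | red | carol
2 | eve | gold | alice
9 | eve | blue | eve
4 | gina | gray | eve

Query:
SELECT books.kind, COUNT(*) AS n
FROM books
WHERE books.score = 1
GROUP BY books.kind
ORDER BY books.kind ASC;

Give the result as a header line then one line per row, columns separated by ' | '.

== RESULT ==
books.kind | n
green | 1

Derivation:
After WHERE (1 rows):
books.id | books.kind | books.score
3 | green | 1
After GROUP BY (1 rows):
books.kind | n
green | 1
After ORDER BY (1 rows):
books.kind | n
green | 1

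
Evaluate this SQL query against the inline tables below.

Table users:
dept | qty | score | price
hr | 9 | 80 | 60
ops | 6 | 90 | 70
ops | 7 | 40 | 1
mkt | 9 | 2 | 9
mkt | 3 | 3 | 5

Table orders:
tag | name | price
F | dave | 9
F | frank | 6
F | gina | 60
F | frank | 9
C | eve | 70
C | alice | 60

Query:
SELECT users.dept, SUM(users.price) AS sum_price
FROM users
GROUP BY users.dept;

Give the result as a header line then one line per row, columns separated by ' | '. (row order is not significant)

== RESULT ==
users.dept | sum_price
hr | 60
ops | 71
mkt | 14

Derivation:
After GROUP BY (3 rows):
users.dept | sum_price
hr | 60
ops | 71
mkt | 14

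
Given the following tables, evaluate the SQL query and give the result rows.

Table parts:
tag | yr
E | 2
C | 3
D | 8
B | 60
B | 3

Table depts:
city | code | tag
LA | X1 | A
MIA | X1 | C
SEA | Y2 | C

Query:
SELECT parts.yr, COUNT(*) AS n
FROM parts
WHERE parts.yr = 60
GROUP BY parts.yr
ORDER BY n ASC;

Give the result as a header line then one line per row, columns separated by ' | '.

== RESULT ==
parts.yr | n
60 | 1

Derivation:
After WHERE (1 rows):
parts.tag | parts.yr
B | 60
After GROUP BY (1 rows):
parts.yr | n
60 | 1
After ORDER BY (1 rows):
parts.yr | n
60 | 1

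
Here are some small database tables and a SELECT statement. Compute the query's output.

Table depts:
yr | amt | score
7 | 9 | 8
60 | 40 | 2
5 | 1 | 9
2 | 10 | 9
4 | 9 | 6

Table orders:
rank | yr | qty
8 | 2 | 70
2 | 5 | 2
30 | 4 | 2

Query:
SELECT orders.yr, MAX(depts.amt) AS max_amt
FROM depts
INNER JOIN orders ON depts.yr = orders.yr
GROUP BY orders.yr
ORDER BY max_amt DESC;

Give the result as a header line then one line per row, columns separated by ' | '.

After JOIN orders (3 rows):
depts.yr | depts.amt | depts.score | orders.rank | orders.yr | orders.qty
5 | 1 | 9 | 2 | 5 | 2
2 | 10 | 9 | 8 | 2 | 70
4 | 9 | 6 | 30 | 4 | 2
After GROUP BY (3 rows):
orders.yr | max_amt
5 | 1
2 | 10
4 | 9
After ORDER BY (3 rows):
orders.yr | max_amt
2 | 10
4 | 9
5 | 1

== RESULT ==
orders.yr | max_amt
2 | 10
4 | 9
5 | 1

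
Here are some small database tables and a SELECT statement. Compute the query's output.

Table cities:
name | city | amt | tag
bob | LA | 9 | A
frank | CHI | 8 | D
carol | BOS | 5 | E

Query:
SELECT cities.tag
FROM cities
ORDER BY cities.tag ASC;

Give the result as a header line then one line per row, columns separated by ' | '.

After SELECT (3 rows):
cities.tag
A
D
E
After ORDER BY (3 rows):
cities.tag
A
D
E

== RESULT ==
cities.tag
A
D
E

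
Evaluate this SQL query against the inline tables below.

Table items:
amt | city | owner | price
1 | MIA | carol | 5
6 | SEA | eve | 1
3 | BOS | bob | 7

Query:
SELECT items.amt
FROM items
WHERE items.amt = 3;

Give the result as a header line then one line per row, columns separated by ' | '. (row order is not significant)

== RESULT ==
items.amt
3

Derivation:
After WHERE (1 rows):
items.amt | items.city | items.owner | items.price
3 | BOS | bob | 7
After SELECT (1 rows):
items.amt
3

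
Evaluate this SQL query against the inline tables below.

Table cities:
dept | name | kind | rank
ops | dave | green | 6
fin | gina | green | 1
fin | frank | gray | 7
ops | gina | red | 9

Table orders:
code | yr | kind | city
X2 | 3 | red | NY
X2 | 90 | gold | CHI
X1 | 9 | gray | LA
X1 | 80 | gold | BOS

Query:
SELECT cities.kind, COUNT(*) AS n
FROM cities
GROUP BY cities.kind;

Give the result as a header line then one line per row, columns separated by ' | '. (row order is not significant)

After GROUP BY (3 rows):
cities.kind | n
green | 2
gray | 1
red | 1

== RESULT ==
cities.kind | n
green | 2
gray | 1
red | 1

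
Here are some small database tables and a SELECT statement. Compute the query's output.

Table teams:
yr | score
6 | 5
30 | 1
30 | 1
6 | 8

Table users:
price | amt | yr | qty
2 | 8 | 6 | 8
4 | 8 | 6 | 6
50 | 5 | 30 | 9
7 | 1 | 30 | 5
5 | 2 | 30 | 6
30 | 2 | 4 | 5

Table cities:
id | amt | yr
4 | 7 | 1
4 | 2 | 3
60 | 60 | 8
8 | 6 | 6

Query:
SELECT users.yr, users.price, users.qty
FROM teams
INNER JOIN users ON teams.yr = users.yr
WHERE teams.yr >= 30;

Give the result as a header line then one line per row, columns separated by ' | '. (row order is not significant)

== RESULT ==
users.yr | users.price | users.qty
30 | 50 | 9
30 | 7 | 5
30 | 5 | 6
30 | 50 | 9
30 | 7 | 5
30 | 5 | 6

Derivation:
After JOIN users (10 rows):
teams.yr | teams.score | users.price | users.amt | users.yr | users.qty
6 | 5 | 2 | 8 | 6 | 8
6 | 5 | 4 | 8 | 6 | 6
30 | 1 | 50 | 5 | 30 | 9
30 | 1 | 7 | 1 | 30 | 5
30 | 1 | 5 | 2 | 30 | 6
30 | 1 | 50 | 5 | 30 | 9
30 | 1 | 7 | 1 | 30 | 5
30 | 1 | 5 | 2 | 30 | 6
6 | 8 | 2 | 8 | 6 | 8
6 | 8 | 4 | 8 | 6 | 6
After WHERE (6 rows):
teams.yr | teams.score | users.price | users.amt | users.yr | users.qty
30 | 1 | 50 | 5 | 30 | 9
30 | 1 | 7 | 1 | 30 | 5
30 | 1 | 5 | 2 | 30 | 6
30 | 1 | 50 | 5 | 30 | 9
30 | 1 | 7 | 1 | 30 | 5
30 | 1 | 5 | 2 | 30 | 6
After SELECT (6 rows):
users.yr | users.price | users.qty
30 | 50 | 9
30 | 7 | 5
30 | 5 | 6
30 | 50 | 9
30 | 7 | 5
30 | 5 | 6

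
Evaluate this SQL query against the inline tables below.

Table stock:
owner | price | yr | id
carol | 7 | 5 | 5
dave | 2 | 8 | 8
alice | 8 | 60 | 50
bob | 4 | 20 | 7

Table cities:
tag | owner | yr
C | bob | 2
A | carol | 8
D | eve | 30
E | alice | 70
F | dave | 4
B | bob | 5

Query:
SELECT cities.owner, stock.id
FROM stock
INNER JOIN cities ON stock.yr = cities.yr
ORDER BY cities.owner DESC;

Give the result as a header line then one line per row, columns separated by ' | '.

== RESULT ==
cities.owner | stock.id
carol | 8
bob | 5

Derivation:
After JOIN cities (2 rows):
stock.owner | stock.price | stock.yr | stock.id | cities.tag | cities.owner | cities.yr
carol | 7 | 5 | 5 | B | bob | 5
dave | 2 | 8 | 8 | A | carol | 8
After SELECT (2 rows):
cities.owner | stock.id
bob | 5
carol | 8
After ORDER BY (2 rows):
cities.owner | stock.id
carol | 8
bob | 5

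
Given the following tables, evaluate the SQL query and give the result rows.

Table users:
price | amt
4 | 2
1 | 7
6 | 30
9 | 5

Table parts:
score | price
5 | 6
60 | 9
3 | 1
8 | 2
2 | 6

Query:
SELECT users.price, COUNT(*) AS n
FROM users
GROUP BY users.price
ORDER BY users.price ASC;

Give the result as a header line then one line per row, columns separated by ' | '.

== RESULT ==
users.price | n
1 | 1
4 | 1
6 | 1
9 | 1

Derivation:
After GROUP BY (4 rows):
users.price | n
4 | 1
1 | 1
6 | 1
9 | 1
After ORDER BY (4 rows):
users.price | n
1 | 1
4 | 1
6 | 1
9 | 1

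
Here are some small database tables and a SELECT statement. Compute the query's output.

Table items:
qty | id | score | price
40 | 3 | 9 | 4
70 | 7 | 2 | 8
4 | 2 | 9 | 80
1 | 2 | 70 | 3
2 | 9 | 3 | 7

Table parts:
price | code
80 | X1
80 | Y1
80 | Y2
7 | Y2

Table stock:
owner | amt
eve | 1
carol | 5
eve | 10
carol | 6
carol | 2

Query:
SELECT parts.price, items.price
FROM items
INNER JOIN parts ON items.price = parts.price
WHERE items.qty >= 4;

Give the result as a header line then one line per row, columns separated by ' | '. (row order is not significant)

After JOIN parts (4 rows):
items.qty | items.id | items.score | items.price | parts.price | parts.code
4 | 2 | 9 | 80 | 80 | X1
4 | 2 | 9 | 80 | 80 | Y1
4 | 2 | 9 | 80 | 80 | Y2
2 | 9 | 3 | 7 | 7 | Y2
After WHERE (3 rows):
items.qty | items.id | items.score | items.price | parts.price | parts.code
4 | 2 | 9 | 80 | 80 | X1
4 | 2 | 9 | 80 | 80 | Y1
4 | 2 | 9 | 80 | 80 | Y2
After SELECT (3 rows):
parts.price | items.price
80 | 80
80 | 80
80 | 80

== RESULT ==
parts.price | items.price
80 | 80
80 | 80
80 | 80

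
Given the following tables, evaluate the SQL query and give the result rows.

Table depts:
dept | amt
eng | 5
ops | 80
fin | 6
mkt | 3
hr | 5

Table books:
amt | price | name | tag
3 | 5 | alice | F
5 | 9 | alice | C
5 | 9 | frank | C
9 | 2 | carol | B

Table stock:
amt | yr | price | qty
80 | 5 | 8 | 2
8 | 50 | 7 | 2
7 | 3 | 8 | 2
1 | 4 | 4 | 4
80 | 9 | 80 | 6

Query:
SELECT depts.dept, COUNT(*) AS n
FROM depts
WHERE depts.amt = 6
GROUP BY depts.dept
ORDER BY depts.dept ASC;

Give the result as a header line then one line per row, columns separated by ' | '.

After WHERE (1 rows):
depts.dept | depts.amt
fin | 6
After GROUP BY (1 rows):
depts.dept | n
fin | 1
After ORDER BY (1 rows):
depts.dept | n
fin | 1

== RESULT ==
depts.dept | n
fin | 1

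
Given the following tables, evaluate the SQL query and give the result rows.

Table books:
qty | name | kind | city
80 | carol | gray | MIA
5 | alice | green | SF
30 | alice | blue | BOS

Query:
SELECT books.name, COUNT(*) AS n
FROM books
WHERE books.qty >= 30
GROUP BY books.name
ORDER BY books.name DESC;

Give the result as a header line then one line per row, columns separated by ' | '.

After WHERE (2 rows):
books.qty | books.name | books.kind | books.city
80 | carol | gray | MIA
30 | alice | blue | BOS
After GROUP BY (2 rows):
books.name | n
carol | 1
alice | 1
After ORDER BY (2 rows):
books.name | n
carol | 1
alice | 1

== RESULT ==
books.name | n
carol | 1
alice | 1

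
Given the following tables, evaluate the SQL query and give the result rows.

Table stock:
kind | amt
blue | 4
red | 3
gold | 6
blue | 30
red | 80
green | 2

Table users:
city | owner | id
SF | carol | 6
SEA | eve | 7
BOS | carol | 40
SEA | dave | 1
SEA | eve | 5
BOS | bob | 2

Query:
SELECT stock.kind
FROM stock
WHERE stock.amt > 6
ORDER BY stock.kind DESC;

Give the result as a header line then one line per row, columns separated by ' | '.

== RESULT ==
stock.kind
red
blue

Derivation:
After WHERE (2 rows):
stock.kind | stock.amt
blue | 30
red | 80
After SELECT (2 rows):
stock.kind
blue
red
After ORDER BY (2 rows):
stock.kind
red
blue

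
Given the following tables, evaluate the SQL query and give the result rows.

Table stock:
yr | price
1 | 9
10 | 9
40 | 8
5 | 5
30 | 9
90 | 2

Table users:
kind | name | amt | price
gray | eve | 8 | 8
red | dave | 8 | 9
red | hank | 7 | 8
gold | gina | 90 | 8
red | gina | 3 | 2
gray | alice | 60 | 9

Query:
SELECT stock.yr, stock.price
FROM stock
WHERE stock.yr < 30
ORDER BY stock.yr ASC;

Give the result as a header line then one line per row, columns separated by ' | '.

After WHERE (3 rows):
stock.yr | stock.price
1 | 9
10 | 9
5 | 5
After SELECT (3 rows):
stock.yr | stock.price
1 | 9
10 | 9
5 | 5
After ORDER BY (3 rows):
stock.yr | stock.price
1 | 9
5 | 5
10 | 9

== RESULT ==
stock.yr | stock.price
1 | 9
5 | 5
10 | 9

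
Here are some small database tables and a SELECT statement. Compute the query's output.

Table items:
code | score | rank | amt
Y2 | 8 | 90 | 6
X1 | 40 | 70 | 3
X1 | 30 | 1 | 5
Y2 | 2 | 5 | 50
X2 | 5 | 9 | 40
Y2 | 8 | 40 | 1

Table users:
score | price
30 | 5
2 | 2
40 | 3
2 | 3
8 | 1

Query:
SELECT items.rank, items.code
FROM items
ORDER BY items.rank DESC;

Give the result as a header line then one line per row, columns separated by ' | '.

== RESULT ==
items.rank | items.code
90 | Y2
70 | X1
40 | Y2
9 | X2
5 | Y2
1 | X1

Derivation:
After SELECT (6 rows):
items.rank | items.code
90 | Y2
70 | X1
1 | X1
5 | Y2
9 | X2
40 | Y2
After ORDER BY (6 rows):
items.rank | items.code
90 | Y2
70 | X1
40 | Y2
9 | X2
5 | Y2
1 | X1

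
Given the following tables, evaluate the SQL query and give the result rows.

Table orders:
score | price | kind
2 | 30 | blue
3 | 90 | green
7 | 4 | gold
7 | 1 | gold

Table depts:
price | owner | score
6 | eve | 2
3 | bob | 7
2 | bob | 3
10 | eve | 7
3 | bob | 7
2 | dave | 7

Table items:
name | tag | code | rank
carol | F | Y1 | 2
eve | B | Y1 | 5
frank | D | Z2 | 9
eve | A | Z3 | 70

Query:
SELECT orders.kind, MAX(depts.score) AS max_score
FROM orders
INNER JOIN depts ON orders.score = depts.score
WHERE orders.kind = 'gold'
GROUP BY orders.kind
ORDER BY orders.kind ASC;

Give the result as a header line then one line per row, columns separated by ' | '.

After JOIN depts (10 rows):
orders.score | orders.price | orders.kind | depts.price | depts.owner | depts.score
2 | 30 | blue | 6 | eve | 2
3 | 90 | green | 2 | bob | 3
7 | 4 | gold | 3 | bob | 7
7 | 4 | gold | 10 | eve | 7
7 | 4 | gold | 3 | bob | 7
7 | 4 | gold | 2 | dave | 7
7 | 1 | gold | 3 | bob | 7
7 | 1 | gold | 10 | eve | 7
7 | 1 | gold | 3 | bob | 7
7 | 1 | gold | 2 | dave | 7
After WHERE (8 rows):
orders.score | orders.price | orders.kind | depts.price | depts.owner | depts.score
7 | 4 | gold | 3 | bob | 7
7 | 4 | gold | 10 | eve | 7
7 | 4 | gold | 3 | bob | 7
7 | 4 | gold | 2 | dave | 7
7 | 1 | gold | 3 | bob | 7
7 | 1 | gold | 10 | eve | 7
7 | 1 | gold | 3 | bob | 7
7 | 1 | gold | 2 | dave | 7
After GROUP BY (1 rows):
orders.kind | max_score
gold | 7
After ORDER BY (1 rows):
orders.kind | max_score
gold | 7

== RESULT ==
orders.kind | max_score
gold | 7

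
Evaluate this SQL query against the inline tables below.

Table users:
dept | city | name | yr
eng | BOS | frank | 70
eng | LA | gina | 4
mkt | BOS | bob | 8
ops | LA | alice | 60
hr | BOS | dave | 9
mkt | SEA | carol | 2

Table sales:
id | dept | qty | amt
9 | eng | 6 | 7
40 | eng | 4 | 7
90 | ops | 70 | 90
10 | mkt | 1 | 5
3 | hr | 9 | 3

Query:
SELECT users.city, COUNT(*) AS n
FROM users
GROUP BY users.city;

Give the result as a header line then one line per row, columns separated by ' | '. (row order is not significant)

== RESULT ==
users.city | n
BOS | 3
LA | 2
SEA | 1

Derivation:
After GROUP BY (3 rows):
users.city | n
BOS | 3
LA | 2
SEA | 1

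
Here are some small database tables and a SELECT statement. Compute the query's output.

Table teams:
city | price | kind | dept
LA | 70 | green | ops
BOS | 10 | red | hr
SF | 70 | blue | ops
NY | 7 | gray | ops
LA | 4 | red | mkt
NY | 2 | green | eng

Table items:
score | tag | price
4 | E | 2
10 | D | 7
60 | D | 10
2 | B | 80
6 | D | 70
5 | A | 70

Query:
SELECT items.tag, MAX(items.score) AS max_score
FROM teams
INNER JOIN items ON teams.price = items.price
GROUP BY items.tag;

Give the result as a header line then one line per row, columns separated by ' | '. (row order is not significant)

== RESULT ==
items.tag | max_score
D | 60
A | 5
E | 4

Derivation:
After JOIN items (7 rows):
teams.city | teams.price | teams.kind | teams.dept | items.score | items.tag | items.price
LA | 70 | green | ops | 6 | D | 70
LA | 70 | green | ops | 5 | A | 70
BOS | 10 | red | hr | 60 | D | 10
SF | 70 | blue | ops | 6 | D | 70
SF | 70 | blue | ops | 5 | A | 70
NY | 7 | gray | ops | 10 | D | 7
NY | 2 | green | eng | 4 | E | 2
After GROUP BY (3 rows):
items.tag | max_score
D | 60
A | 5
E | 4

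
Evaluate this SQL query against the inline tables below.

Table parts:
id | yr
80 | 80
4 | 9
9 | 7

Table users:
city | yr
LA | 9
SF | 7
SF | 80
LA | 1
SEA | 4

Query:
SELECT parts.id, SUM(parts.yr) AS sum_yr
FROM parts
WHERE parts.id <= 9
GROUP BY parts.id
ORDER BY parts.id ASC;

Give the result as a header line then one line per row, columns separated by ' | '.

== RESULT ==
parts.id | sum_yr
4 | 9
9 | 7

Derivation:
After WHERE (2 rows):
parts.id | parts.yr
4 | 9
9 | 7
After GROUP BY (2 rows):
parts.id | sum_yr
4 | 9
9 | 7
After ORDER BY (2 rows):
parts.id | sum_yr
4 | 9
9 | 7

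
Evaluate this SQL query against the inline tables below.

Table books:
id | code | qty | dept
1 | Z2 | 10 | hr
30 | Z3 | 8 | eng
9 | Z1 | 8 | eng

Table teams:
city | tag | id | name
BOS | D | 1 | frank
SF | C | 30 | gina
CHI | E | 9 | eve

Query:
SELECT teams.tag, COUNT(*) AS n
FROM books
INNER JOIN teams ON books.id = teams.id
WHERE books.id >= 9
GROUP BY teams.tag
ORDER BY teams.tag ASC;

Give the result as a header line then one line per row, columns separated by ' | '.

After JOIN teams (3 rows):
books.id | books.code | books.qty | books.dept | teams.city | teams.tag | teams.id | teams.name
1 | Z2 | 10 | hr | BOS | D | 1 | frank
30 | Z3 | 8 | eng | SF | C | 30 | gina
9 | Z1 | 8 | eng | CHI | E | 9 | eve
After WHERE (2 rows):
books.id | books.code | books.qty | books.dept | teams.city | teams.tag | teams.id | teams.name
30 | Z3 | 8 | eng | SF | C | 30 | gina
9 | Z1 | 8 | eng | CHI | E | 9 | eve
After GROUP BY (2 rows):
teams.tag | n
C | 1
E | 1
After ORDER BY (2 rows):
teams.tag | n
C | 1
E | 1

== RESULT ==
teams.tag | n
C | 1
E | 1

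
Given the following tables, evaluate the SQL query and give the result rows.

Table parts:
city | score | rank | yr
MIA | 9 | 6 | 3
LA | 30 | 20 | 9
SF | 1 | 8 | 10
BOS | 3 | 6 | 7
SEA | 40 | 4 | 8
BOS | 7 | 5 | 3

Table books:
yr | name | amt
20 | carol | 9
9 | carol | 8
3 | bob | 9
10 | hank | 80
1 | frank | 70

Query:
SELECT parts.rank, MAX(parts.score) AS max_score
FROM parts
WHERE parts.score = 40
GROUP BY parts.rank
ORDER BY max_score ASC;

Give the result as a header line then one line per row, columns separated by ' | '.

== RESULT ==
parts.rank | max_score
4 | 40

Derivation:
After WHERE (1 rows):
parts.city | parts.score | parts.rank | parts.yr
SEA | 40 | 4 | 8
After GROUP BY (1 rows):
parts.rank | max_score
4 | 40
After ORDER BY (1 rows):
parts.rank | max_score
4 | 40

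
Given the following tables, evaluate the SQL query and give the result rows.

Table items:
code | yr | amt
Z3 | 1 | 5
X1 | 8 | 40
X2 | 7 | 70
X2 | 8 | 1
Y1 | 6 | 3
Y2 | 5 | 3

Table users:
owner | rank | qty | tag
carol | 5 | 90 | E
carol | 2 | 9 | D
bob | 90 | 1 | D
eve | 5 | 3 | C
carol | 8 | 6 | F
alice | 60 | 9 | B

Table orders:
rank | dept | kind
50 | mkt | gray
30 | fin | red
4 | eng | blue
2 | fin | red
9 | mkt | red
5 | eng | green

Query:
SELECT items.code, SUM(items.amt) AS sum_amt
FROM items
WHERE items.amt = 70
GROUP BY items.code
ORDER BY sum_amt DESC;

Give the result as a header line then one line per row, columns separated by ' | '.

== RESULT ==
items.code | sum_amt
X2 | 70

Derivation:
After WHERE (1 rows):
items.code | items.yr | items.amt
X2 | 7 | 70
After GROUP BY (1 rows):
items.code | sum_amt
X2 | 70
After ORDER BY (1 rows):
items.code | sum_amt
X2 | 70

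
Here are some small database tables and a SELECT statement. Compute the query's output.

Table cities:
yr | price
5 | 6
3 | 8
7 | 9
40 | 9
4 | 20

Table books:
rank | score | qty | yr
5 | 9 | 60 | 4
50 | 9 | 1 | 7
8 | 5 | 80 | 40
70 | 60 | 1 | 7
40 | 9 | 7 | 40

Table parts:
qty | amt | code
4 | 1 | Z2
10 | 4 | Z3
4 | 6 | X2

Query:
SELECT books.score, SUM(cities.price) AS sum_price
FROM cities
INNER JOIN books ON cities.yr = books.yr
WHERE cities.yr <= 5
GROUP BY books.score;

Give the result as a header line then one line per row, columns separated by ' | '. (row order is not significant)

== RESULT ==
books.score | sum_price
9 | 20

Derivation:
After JOIN books (5 rows):
cities.yr | cities.price | books.rank | books.score | books.qty | books.yr
7 | 9 | 50 | 9 | 1 | 7
7 | 9 | 70 | 60 | 1 | 7
40 | 9 | 8 | 5 | 80 | 40
40 | 9 | 40 | 9 | 7 | 40
4 | 20 | 5 | 9 | 60 | 4
After WHERE (1 rows):
cities.yr | cities.price | books.rank | books.score | books.qty | books.yr
4 | 20 | 5 | 9 | 60 | 4
After GROUP BY (1 rows):
books.score | sum_price
9 | 20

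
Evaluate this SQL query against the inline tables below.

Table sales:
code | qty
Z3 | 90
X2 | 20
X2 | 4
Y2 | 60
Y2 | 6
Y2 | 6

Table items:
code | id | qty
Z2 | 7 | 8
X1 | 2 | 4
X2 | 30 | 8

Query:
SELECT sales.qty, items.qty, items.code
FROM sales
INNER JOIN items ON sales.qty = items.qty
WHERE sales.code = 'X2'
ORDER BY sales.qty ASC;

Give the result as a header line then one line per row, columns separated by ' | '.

After JOIN items (1 rows):
sales.code | sales.qty | items.code | items.id | items.qty
X2 | 4 | X1 | 2 | 4
After WHERE (1 rows):
sales.code | sales.qty | items.code | items.id | items.qty
X2 | 4 | X1 | 2 | 4
After SELECT (1 rows):
sales.qty | items.qty | items.code
4 | 4 | X1
After ORDER BY (1 rows):
sales.qty | items.qty | items.code
4 | 4 | X1

== RESULT ==
sales.qty | items.qty | items.code
4 | 4 | X1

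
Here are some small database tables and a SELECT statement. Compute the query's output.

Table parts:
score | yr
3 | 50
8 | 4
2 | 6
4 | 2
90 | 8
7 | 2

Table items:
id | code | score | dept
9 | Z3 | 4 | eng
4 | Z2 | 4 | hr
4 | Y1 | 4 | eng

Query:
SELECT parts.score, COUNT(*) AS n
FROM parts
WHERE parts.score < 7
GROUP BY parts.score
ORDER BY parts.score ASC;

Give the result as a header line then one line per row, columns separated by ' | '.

After WHERE (3 rows):
parts.score | parts.yr
3 | 50
2 | 6
4 | 2
After GROUP BY (3 rows):
parts.score | n
3 | 1
2 | 1
4 | 1
After ORDER BY (3 rows):
parts.score | n
2 | 1
3 | 1
4 | 1

== RESULT ==
parts.score | n
2 | 1
3 | 1
4 | 1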